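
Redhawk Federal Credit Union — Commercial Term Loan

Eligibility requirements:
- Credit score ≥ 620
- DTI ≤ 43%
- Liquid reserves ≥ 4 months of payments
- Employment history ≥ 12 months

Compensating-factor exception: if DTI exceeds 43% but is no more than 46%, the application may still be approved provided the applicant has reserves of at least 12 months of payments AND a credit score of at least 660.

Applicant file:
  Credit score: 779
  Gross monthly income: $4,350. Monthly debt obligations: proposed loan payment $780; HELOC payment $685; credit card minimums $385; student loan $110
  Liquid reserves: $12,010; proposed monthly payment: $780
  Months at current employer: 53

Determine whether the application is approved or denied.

Approved

Credit score 779 ≥ 620 (meets base)
Total debts = (780 + 685 + 385 + 110) = 1,960. DTI = 1,960/4,350 = 45.1% > 43% — standard DTI limit exceeded.
Reserves: 12,010 ÷ 780 = 15.4 months (meets 4-month minimum)
Employment 53 ≥ 12 months
DTI 45.1% is within the 43%–46% exception band; checking compensating factors.
Override check — reserves: 15.4 mo (ok); score: 779 (ok).
Both override conditions satisfied; DTI exception granted.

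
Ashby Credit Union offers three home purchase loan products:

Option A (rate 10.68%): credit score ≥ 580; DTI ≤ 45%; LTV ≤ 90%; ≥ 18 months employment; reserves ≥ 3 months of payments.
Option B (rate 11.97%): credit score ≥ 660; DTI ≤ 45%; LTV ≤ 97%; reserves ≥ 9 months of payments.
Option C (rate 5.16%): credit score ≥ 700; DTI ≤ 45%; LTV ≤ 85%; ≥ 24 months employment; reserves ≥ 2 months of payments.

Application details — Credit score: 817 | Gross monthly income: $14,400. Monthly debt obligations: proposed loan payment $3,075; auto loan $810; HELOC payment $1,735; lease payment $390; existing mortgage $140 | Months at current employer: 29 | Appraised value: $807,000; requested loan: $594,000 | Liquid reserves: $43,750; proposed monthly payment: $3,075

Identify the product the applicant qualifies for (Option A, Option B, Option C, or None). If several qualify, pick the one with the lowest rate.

Total debts = (3,075 + 810 + 1,735 + 390 + 140) = 6,150; DTI = 6,150/14,400 = 42.7%.
LTV = 594,000/807,000 = 73.6%.
Reserves = 43,750/3,075 = 14.2 months.
Option A: score 817 ≥ 580; DTI 42.7% ≤ 45%; LTV 73.6% ≤ 90%; employment 29 ≥ 18 mo; reserves 14.2 ≥ 3 mo → qualifies.
Option B: score 817 ≥ 660; DTI 42.7% ≤ 45%; LTV 73.6% ≤ 97%; reserves 14.2 ≥ 9 mo → qualifies.
Option C: score 817 ≥ 700; DTI 42.7% ≤ 45%; LTV 73.6% ≤ 85%; employment 29 ≥ 24 mo; reserves 14.2 ≥ 2 mo → qualifies.
Qualifying: Option A, Option B, Option C. Lowest rate is 5.16% → Option C.

Option C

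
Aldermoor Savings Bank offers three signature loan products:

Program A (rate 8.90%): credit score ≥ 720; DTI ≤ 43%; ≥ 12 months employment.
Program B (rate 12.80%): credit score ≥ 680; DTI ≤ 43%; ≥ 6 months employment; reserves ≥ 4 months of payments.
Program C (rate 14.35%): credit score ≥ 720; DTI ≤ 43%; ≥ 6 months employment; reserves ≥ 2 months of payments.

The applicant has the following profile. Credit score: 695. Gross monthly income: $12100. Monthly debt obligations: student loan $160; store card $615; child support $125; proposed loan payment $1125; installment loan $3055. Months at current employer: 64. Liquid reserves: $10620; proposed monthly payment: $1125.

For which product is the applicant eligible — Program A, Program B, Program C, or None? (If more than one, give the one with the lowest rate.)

Program B

Total debts = (160 + 615 + 125 + 1,125 + 3,055) = 5,080; DTI = 5,080/12,100 = 42%.
Reserves = 10,620/1,125 = 9.4 months.
Program A: score 695 < 720; DTI 42% ≤ 43%; employment 64 ≥ 12 mo → does not qualify.
Program B: score 695 ≥ 680; DTI 42% ≤ 43%; employment 64 ≥ 6 mo; reserves 9.4 ≥ 4 mo → qualifies.
Program C: score 695 < 720; DTI 42% ≤ 43%; employment 64 ≥ 6 mo; reserves 9.4 ≥ 2 mo → does not qualify.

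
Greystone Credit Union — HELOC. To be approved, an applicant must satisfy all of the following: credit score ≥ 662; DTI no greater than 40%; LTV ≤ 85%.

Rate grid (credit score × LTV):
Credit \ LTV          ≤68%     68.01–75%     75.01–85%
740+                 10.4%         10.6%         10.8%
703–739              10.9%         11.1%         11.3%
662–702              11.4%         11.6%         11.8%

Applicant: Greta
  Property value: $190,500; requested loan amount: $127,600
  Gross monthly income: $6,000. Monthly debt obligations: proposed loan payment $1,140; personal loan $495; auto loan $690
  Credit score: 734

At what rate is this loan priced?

Credit score 734 ≥ 662; Total monthly debts = (1,140 + 495 + 690) = 2,325. Debt-to-income = 2,325/6,000 = 38.8% — meets 40% limit
LTV = 127,600/190,500 = 67% ≤ 85%
Credit 734 → row 703–739; LTV 67% → column ≤68%. Grid cell → 10.9%.

10.9%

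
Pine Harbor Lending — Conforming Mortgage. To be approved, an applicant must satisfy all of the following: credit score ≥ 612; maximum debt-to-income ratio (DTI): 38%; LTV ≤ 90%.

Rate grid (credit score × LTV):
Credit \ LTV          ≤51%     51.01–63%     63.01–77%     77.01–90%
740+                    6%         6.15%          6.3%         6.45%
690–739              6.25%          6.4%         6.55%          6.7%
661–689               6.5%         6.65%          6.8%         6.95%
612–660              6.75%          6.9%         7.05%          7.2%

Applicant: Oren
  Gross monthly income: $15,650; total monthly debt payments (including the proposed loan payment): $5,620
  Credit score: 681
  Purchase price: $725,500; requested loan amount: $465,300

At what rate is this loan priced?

6.8%

Credit score 681 ≥ 612; DTI = 5,620/15,650 = 35.9% ≤ 38%
Loan-to-value = 465,300/725,500 = 64.1% — pass (90% max)
Row: 681 falls in 661–689. Column: 64.1% falls in 63.01–77%. Rate = 6.8%.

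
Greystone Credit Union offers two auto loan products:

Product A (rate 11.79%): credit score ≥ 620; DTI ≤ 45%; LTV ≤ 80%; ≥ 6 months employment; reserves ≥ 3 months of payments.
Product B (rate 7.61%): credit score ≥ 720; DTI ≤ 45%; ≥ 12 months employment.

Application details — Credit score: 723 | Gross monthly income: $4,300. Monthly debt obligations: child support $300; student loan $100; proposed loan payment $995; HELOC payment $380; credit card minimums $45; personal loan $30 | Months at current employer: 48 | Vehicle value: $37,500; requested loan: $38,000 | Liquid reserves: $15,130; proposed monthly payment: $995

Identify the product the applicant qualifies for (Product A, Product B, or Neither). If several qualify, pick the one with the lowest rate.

Product B

Total debts = (300 + 100 + 995 + 380 + 45 + 30) = 1,850; DTI = 1,850/4,300 = 43%.
LTV = 38,000/37,500 = 101.3%.
Reserves = 15,130/995 = 15.2 months.
Product A: score 723 ≥ 620; DTI 43% ≤ 45%; LTV 101.3% > 80%; employment 48 ≥ 6 mo; reserves 15.2 ≥ 3 mo → does not qualify.
Product B: score 723 ≥ 720; DTI 43% ≤ 45%; employment 48 ≥ 12 mo → qualifies.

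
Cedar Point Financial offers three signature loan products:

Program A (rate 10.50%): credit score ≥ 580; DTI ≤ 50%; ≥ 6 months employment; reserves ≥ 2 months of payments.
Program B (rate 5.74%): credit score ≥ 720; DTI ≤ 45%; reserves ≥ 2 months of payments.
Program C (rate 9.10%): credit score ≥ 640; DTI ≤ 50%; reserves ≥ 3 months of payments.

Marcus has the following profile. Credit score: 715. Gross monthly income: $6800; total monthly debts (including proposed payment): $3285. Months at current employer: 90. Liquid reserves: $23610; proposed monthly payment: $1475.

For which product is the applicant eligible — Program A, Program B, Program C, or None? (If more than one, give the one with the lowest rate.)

DTI = 3,285/6,800 = 48.3%.
Reserves = 23,610/1,475 = 16.0 months.
Program A: score 715 ≥ 580; DTI 48.3% ≤ 50%; employment 90 ≥ 6 mo; reserves 16.0 ≥ 2 mo → qualifies.
Program B: score 715 < 720; DTI 48.3% > 45%; reserves 16.0 ≥ 2 mo → does not qualify.
Program C: score 715 ≥ 640; DTI 48.3% ≤ 50%; reserves 16.0 ≥ 3 mo → qualifies.
Qualifying: Program A, Program C. Lowest rate is 9.10% → Program C.

Program C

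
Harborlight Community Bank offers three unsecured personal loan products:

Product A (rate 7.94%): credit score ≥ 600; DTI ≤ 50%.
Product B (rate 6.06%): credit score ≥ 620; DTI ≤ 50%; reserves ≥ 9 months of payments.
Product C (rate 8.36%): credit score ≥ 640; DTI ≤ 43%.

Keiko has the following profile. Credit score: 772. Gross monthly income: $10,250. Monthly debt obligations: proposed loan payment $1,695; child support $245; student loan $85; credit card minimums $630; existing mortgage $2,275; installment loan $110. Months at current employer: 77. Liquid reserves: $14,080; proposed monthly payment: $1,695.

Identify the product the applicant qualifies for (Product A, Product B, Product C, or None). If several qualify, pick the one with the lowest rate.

Total debts = (1,695 + 245 + 85 + 630 + 2,275 + 110) = 5,040; DTI = 5,040/10,250 = 49.2%.
Reserves = 14,080/1,695 = 8.3 months.
Product A: score 772 ≥ 600; DTI 49.2% ≤ 50% → qualifies.
Product B: score 772 ≥ 620; DTI 49.2% ≤ 50%; reserves 8.3 < 9 mo → does not qualify.
Product C: score 772 ≥ 640; DTI 49.2% > 43% → does not qualify.

Product A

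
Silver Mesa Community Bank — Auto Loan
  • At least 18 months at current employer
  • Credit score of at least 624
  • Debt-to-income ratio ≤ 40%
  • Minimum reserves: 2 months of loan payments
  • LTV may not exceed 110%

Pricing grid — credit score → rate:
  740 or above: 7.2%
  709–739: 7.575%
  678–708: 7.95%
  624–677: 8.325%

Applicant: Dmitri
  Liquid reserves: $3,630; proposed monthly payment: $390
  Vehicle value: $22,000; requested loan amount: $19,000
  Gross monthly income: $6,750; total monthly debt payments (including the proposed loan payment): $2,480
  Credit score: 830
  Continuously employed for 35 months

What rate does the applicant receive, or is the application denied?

Credit score 830 ≥ 624 (meets minimum)
DTI = 2,480/6,750 = 36.7% ≤ 40%
Liquid reserves cover 3,630/390 = 9.3 months — ≥ 2 required
LTV = 19,000/22,000 = 86.4% ≤ 110%
Employment 35 ≥ 18 months
All requirements met. Score 830 falls in the 740 or above tier → 7.2%.

Approved at 7.2%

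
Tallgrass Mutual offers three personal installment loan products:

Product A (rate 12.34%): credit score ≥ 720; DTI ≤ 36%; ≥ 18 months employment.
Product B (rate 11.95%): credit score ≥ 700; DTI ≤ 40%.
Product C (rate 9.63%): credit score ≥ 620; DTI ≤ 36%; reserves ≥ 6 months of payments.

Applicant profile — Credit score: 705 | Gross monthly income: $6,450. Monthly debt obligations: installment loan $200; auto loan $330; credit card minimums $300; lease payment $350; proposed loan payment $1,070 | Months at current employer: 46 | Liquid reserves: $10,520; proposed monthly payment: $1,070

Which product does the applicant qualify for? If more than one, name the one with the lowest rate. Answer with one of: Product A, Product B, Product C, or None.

Product C

Total debts = (200 + 330 + 300 + 350 + 1,070) = 2,250; DTI = 2,250/6,450 = 34.9%.
Reserves = 10,520/1,070 = 9.8 months.
Product A: score 705 < 720; DTI 34.9% ≤ 36%; employment 46 ≥ 18 mo → does not qualify.
Product B: score 705 ≥ 700; DTI 34.9% ≤ 40% → qualifies.
Product C: score 705 ≥ 620; DTI 34.9% ≤ 36%; reserves 9.8 ≥ 6 mo → qualifies.
Qualifying: Product B, Product C. Lowest rate is 9.63% → Product C.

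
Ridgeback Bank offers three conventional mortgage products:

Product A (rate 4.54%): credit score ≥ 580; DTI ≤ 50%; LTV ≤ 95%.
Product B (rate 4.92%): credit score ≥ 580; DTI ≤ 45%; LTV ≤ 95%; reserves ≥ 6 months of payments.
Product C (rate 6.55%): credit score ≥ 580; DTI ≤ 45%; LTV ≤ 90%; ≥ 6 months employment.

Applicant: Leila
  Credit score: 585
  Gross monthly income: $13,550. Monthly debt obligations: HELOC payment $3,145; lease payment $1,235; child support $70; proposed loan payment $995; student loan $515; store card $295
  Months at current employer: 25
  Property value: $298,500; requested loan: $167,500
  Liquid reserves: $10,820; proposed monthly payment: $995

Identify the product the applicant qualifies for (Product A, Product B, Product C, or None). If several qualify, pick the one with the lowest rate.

Product A

Total debts = (3,145 + 1,235 + 70 + 995 + 515 + 295) = 6,255; DTI = 6,255/13,550 = 46.2%.
LTV = 167,500/298,500 = 56.1%.
Reserves = 10,820/995 = 10.9 months.
Product A: score 585 ≥ 580; DTI 46.2% ≤ 50%; LTV 56.1% ≤ 95% → qualifies.
Product B: score 585 ≥ 580; DTI 46.2% > 45%; LTV 56.1% ≤ 95%; reserves 10.9 ≥ 6 mo → does not qualify.
Product C: score 585 ≥ 580; DTI 46.2% > 45%; LTV 56.1% ≤ 90%; employment 25 ≥ 6 mo → does not qualify.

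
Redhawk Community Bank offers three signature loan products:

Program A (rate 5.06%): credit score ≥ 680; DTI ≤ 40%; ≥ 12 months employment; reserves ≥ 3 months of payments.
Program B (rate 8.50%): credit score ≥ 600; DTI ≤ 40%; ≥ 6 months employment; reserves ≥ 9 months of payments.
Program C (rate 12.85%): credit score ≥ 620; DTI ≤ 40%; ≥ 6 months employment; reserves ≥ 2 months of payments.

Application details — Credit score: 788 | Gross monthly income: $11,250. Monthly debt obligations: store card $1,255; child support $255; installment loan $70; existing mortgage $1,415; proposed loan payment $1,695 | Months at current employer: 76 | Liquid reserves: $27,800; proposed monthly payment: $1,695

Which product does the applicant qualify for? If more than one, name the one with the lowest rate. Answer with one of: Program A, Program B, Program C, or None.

None

Total debts = (1,255 + 255 + 70 + 1,415 + 1,695) = 4,690; DTI = 4,690/11,250 = 41.7%.
Reserves = 27,800/1,695 = 16.4 months.
Program A: score 788 ≥ 680; DTI 41.7% > 40%; employment 76 ≥ 12 mo; reserves 16.4 ≥ 3 mo → does not qualify.
Program B: score 788 ≥ 600; DTI 41.7% > 40%; employment 76 ≥ 6 mo; reserves 16.4 ≥ 9 mo → does not qualify.
Program C: score 788 ≥ 620; DTI 41.7% > 40%; employment 76 ≥ 6 mo; reserves 16.4 ≥ 2 mo → does not qualify.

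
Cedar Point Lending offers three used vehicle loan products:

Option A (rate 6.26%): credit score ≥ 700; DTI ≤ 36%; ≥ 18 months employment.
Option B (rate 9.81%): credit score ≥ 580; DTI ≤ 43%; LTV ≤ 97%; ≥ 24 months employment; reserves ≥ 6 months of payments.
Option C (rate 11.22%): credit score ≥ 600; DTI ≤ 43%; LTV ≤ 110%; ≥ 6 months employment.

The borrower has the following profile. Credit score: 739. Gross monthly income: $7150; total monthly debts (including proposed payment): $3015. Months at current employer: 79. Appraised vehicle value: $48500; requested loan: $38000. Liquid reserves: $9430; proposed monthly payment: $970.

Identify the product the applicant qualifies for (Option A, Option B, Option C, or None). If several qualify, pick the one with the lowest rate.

Option B

DTI = 3,015/7,150 = 42.2%.
LTV = 38,000/48,500 = 78.4%.
Reserves = 9,430/970 = 9.7 months.
Option A: score 739 ≥ 700; DTI 42.2% > 36%; employment 79 ≥ 18 mo → does not qualify.
Option B: score 739 ≥ 580; DTI 42.2% ≤ 43%; LTV 78.4% ≤ 97%; employment 79 ≥ 24 mo; reserves 9.7 ≥ 6 mo → qualifies.
Option C: score 739 ≥ 600; DTI 42.2% ≤ 43%; LTV 78.4% ≤ 110%; employment 79 ≥ 6 mo → qualifies.
Qualifying: Option B, Option C. Lowest rate is 9.81% → Option B.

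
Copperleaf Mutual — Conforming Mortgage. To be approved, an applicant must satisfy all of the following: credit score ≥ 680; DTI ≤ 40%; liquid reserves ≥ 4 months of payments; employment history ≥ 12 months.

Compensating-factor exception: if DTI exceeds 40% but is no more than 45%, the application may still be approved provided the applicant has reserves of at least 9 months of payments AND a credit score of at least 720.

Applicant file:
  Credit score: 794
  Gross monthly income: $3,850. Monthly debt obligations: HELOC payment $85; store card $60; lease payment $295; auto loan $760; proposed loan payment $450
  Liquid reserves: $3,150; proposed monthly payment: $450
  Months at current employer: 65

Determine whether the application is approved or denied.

Denied

Credit score 794 ≥ 680 (meets base)
Total debts = (85 + 60 + 295 + 760 + 450) = 1,650. DTI: 1,650 ÷ 3,850 = 42.9%, over the 40% base limit.
Reserves = 3,150/450 = 7.0 months ≥ 4
Employment 65 ≥ 12 months
DTI 42.9% is within the 40%–45% exception band; checking compensating factors.
Reserves 7.0 < 9 months; credit score 794 ≥ 720.
Compensating-factor requirement not fully met.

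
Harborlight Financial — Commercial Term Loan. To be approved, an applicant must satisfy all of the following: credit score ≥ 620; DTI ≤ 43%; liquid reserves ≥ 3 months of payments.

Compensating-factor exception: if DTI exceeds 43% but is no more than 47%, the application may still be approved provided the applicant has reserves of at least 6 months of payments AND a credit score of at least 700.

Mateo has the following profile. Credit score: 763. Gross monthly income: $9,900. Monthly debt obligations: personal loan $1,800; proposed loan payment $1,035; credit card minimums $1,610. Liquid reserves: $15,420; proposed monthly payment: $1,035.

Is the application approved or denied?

Approved

Credit score 763 ≥ 620 (meets base)
Total debts = (1,800 + 1,035 + 1,610) = 4,445. DTI = 4,445/9,900 = 44.9% > 43% — standard DTI limit exceeded.
Liquid reserves cover 15,420/1,035 = 14.9 months — ≥ 3 required
DTI 44.9% is within the 43%–47% exception band; checking compensating factors.
Override check — reserves: 14.9 mo (ok); score: 763 (ok).
Both compensating conditions met → exception applies.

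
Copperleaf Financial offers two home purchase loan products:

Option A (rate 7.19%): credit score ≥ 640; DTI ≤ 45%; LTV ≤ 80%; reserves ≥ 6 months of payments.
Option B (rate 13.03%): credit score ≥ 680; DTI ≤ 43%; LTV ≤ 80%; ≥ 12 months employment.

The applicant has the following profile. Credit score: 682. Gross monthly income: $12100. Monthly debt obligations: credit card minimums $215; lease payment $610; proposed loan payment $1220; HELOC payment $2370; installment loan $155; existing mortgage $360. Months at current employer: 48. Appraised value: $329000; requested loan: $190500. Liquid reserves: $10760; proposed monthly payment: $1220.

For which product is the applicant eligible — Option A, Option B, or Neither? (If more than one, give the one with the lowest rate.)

Option A

Total debts = (215 + 610 + 1,220 + 2,370 + 155 + 360) = 4,930; DTI = 4,930/12,100 = 40.7%.
LTV = 190,500/329,000 = 57.9%.
Reserves = 10,760/1,220 = 8.8 months.
Option A: score 682 ≥ 640; DTI 40.7% ≤ 45%; LTV 57.9% ≤ 80%; reserves 8.8 ≥ 6 mo → qualifies.
Option B: score 682 ≥ 680; DTI 40.7% ≤ 43%; LTV 57.9% ≤ 80%; employment 48 ≥ 12 mo → qualifies.
Qualifying: Option A, Option B. Lowest rate is 7.19% → Option A.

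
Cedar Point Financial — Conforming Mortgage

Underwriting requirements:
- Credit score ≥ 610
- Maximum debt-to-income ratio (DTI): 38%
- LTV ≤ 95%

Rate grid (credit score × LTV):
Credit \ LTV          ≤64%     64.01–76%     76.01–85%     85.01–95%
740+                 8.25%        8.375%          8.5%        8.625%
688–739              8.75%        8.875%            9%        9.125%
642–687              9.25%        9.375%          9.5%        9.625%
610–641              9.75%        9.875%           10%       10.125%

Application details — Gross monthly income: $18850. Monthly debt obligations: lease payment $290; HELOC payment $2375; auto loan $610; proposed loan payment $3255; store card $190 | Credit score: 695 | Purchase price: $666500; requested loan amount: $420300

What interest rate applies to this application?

8.75%

Credit score 695 ≥ 610; Total monthly debts = (290 + 2,375 + 610 + 3,255 + 190) = 6,720. Debt-to-income = 6,720/18,850 = 35.6% — meets 38% limit
LTV = 420,300/666,500 = 63.1% ≤ 95%
Credit 695 → row 688–739; LTV 63.1% → column ≤64%. Grid cell → 8.75%.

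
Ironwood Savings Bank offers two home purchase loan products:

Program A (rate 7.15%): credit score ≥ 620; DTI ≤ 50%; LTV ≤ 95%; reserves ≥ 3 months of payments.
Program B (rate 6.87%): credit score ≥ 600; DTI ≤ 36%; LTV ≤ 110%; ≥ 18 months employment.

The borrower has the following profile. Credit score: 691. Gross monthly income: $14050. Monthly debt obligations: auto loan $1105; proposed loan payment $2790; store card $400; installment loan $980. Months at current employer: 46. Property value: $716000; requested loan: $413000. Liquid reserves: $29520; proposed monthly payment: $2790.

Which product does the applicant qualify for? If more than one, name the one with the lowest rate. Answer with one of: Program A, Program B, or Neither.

Program A

Total debts = (1,105 + 2,790 + 400 + 980) = 5,275; DTI = 5,275/14,050 = 37.5%.
LTV = 413,000/716,000 = 57.7%.
Reserves = 29,520/2,790 = 10.6 months.
Program A: score 691 ≥ 620; DTI 37.5% ≤ 50%; LTV 57.7% ≤ 95%; reserves 10.6 ≥ 3 mo → qualifies.
Program B: score 691 ≥ 600; DTI 37.5% > 36%; LTV 57.7% ≤ 110%; employment 46 ≥ 18 mo → does not qualify.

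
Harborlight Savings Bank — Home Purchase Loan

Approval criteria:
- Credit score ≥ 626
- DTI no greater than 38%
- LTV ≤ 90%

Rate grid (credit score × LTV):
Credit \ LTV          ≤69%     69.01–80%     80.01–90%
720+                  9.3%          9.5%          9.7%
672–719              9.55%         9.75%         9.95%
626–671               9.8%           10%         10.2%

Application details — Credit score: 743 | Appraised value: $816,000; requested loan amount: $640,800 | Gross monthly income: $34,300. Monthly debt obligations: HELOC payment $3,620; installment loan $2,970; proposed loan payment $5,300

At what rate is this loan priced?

Credit score 743 ≥ 626; Total monthly debts = (3,620 + 2,970 + 5,300) = 11,890. DTI = 11,890/34,300 = 34.7% ≤ 38%
Loan-to-value = 640,800/816,000 = 78.5% — pass (90% max)
Score 743 is in the 720+ band; LTV 78.5% is in the 69.01–80% band → 9.5%.

9.5%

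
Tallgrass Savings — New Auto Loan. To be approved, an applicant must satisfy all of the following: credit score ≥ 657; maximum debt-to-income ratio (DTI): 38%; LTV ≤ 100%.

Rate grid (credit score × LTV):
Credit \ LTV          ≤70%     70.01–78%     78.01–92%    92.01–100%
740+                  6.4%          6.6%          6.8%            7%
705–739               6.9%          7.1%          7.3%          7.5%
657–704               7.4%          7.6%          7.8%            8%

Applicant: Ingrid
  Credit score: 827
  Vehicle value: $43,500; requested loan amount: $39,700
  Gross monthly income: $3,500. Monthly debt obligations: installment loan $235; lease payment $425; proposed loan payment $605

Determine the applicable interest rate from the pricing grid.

Credit score 827 ≥ 657; Total monthly debts = (235 + 425 + 605) = 1,265. DTI: 1,265 ÷ 3,500 = 36.1%, within the 38% cap
LTV: 39,700 ÷ 43,500 = 91.3%, within 100% cap
Row: 827 falls in 740+. Column: 91.3% falls in 78.01–92%. Rate = 6.8%.

6.8%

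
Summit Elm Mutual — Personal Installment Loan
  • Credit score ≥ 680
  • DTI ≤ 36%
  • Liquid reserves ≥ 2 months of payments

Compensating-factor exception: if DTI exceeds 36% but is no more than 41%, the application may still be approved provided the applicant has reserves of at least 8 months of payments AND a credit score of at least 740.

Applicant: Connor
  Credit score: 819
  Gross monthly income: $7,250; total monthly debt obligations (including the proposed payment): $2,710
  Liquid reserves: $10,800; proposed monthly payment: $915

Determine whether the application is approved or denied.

Credit score 819 ≥ 680 (meets base)
DTI: 2,710 ÷ 7,250 = 37.4%, over the 36% base limit.
Reserves = 10,800/915 = 11.8 months ≥ 2
37.4% falls in the override range (36%–41%), so the compensating-factor test applies.
Reserves 11.8 ≥ 8 months; credit score 819 ≥ 740.
Both compensating conditions met → exception applies.

Approved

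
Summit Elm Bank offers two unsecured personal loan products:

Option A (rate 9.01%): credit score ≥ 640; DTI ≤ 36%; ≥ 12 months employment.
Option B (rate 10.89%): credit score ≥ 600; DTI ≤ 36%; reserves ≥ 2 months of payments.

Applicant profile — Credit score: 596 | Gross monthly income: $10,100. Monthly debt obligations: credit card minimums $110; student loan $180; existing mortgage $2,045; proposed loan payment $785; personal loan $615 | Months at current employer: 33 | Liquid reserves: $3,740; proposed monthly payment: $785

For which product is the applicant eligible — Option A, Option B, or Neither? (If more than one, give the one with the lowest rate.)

Total debts = (110 + 180 + 2,045 + 785 + 615) = 3,735; DTI = 3,735/10,100 = 37%.
Reserves = 3,740/785 = 4.8 months.
Option A: score 596 < 640; DTI 37% > 36%; employment 33 ≥ 12 mo → does not qualify.
Option B: score 596 < 600; DTI 37% > 36%; reserves 4.8 ≥ 2 mo → does not qualify.

Neither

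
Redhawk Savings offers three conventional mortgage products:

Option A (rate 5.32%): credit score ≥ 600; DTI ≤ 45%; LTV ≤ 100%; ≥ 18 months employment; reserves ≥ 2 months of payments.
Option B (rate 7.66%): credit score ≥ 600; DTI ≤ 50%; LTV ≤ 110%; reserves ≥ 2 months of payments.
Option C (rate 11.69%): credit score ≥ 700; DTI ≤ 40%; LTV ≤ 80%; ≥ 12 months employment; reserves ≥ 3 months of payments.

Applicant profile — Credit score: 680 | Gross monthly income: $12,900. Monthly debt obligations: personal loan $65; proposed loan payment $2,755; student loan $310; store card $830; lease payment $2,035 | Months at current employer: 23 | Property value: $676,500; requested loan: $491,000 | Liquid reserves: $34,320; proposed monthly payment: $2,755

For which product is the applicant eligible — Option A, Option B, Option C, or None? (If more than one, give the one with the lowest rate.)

Option B

Total debts = (65 + 2,755 + 310 + 830 + 2,035) = 5,995; DTI = 5,995/12,900 = 46.5%.
LTV = 491,000/676,500 = 72.6%.
Reserves = 34,320/2,755 = 12.5 months.
Option A: score 680 ≥ 600; DTI 46.5% > 45%; LTV 72.6% ≤ 100%; employment 23 ≥ 18 mo; reserves 12.5 ≥ 2 mo → does not qualify.
Option B: score 680 ≥ 600; DTI 46.5% ≤ 50%; LTV 72.6% ≤ 110%; reserves 12.5 ≥ 2 mo → qualifies.
Option C: score 680 < 700; DTI 46.5% > 40%; LTV 72.6% ≤ 80%; employment 23 ≥ 12 mo; reserves 12.5 ≥ 3 mo → does not qualify.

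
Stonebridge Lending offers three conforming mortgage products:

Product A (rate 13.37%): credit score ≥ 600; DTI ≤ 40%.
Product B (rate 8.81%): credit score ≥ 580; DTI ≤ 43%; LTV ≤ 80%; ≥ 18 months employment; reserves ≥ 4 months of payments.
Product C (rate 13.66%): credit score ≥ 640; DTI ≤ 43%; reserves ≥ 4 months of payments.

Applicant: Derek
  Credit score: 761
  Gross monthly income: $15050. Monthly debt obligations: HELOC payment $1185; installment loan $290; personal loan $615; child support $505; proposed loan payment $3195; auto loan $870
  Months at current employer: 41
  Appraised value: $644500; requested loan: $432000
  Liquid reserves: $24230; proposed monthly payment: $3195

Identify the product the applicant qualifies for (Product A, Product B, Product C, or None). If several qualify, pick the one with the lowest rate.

None

Total debts = (1,185 + 290 + 615 + 505 + 3,195 + 870) = 6,660; DTI = 6,660/15,050 = 44.3%.
LTV = 432,000/644,500 = 67%.
Reserves = 24,230/3,195 = 7.6 months.
Product A: score 761 ≥ 600; DTI 44.3% > 40% → does not qualify.
Product B: score 761 ≥ 580; DTI 44.3% > 43%; LTV 67% ≤ 80%; employment 41 ≥ 18 mo; reserves 7.6 ≥ 4 mo → does not qualify.
Product C: score 761 ≥ 640; DTI 44.3% > 43%; reserves 7.6 ≥ 4 mo → does not qualify.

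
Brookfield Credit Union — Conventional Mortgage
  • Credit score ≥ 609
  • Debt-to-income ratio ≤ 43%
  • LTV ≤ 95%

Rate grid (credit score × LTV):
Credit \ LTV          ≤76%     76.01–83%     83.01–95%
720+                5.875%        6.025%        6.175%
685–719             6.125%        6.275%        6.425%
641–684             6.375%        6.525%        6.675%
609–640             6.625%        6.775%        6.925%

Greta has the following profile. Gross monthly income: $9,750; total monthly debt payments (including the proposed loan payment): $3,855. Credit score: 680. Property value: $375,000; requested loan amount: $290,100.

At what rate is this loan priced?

Credit score 680 ≥ 609; DTI: 3,855 ÷ 9,750 = 39.5%, within the 43% cap
LTV = 290,100/375,000 = 77.4% ≤ 95%
Row: 680 falls in 641–684. Column: 77.4% falls in 76.01–83%. Rate = 6.525%.

6.525%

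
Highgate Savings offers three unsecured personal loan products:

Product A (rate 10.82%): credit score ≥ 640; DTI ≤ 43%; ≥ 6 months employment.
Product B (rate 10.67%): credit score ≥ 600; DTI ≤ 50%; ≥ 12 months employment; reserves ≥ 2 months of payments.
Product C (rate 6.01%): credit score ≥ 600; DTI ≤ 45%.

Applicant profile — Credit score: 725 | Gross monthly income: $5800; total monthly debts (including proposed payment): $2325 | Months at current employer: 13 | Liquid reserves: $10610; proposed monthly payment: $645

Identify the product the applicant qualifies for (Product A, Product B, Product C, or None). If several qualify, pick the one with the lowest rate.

DTI = 2,325/5,800 = 40.1%.
Reserves = 10,610/645 = 16.4 months.
Product A: score 725 ≥ 640; DTI 40.1% ≤ 43%; employment 13 ≥ 6 mo → qualifies.
Product B: score 725 ≥ 600; DTI 40.1% ≤ 50%; employment 13 ≥ 12 mo; reserves 16.4 ≥ 2 mo → qualifies.
Product C: score 725 ≥ 600; DTI 40.1% ≤ 45% → qualifies.
Qualifying: Product A, Product B, Product C. Lowest rate is 6.01% → Product C.

Product C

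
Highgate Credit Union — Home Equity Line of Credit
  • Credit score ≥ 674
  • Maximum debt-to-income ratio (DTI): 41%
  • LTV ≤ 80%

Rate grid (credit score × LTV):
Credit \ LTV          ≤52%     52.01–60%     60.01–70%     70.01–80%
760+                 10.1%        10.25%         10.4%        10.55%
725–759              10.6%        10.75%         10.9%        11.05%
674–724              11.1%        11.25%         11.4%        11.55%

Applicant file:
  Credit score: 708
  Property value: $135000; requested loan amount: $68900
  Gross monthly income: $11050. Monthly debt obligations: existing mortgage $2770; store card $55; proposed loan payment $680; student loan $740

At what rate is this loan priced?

Credit score 708 ≥ 674; Total monthly debts = (2,770 + 55 + 680 + 740) = 4,245. Debt-to-income = 4,245/11,050 = 38.4% — meets 41% limit
LTV = 68,900/135,000 = 51% ≤ 80%
Credit 708 → row 674–724; LTV 51% → column ≤52%. Grid cell → 11.1%.

11.1%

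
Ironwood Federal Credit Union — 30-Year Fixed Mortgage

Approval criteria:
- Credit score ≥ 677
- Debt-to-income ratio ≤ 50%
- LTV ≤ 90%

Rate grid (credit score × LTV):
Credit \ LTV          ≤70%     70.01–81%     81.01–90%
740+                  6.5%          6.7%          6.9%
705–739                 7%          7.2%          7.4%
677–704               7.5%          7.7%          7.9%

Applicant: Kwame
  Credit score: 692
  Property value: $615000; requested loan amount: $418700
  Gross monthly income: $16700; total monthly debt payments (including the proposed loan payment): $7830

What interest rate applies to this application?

7.5%

Credit score 692 ≥ 677; Debt-to-income = 7,830/16,700 = 46.9% — meets 50% limit
LTV = 418,700/615,000 = 68.1% ≤ 90%
Score 692 is in the 677–704 band; LTV 68.1% is in the ≤70% band → 7.5%.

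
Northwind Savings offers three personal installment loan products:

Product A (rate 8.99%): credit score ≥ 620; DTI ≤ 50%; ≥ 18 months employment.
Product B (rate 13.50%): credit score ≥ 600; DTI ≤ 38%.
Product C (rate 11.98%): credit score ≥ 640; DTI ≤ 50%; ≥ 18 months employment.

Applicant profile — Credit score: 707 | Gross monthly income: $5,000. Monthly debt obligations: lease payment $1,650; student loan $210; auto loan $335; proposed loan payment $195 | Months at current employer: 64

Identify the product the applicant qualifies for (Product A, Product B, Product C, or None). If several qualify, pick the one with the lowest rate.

Product A

Total debts = (1,650 + 210 + 335 + 195) = 2,390; DTI = 2,390/5,000 = 47.8%.
Product A: score 707 ≥ 620; DTI 47.8% ≤ 50%; employment 64 ≥ 18 mo → qualifies.
Product B: score 707 ≥ 600; DTI 47.8% > 38% → does not qualify.
Product C: score 707 ≥ 640; DTI 47.8% ≤ 50%; employment 64 ≥ 18 mo → qualifies.
Qualifying: Product A, Product C. Lowest rate is 8.99% → Product A.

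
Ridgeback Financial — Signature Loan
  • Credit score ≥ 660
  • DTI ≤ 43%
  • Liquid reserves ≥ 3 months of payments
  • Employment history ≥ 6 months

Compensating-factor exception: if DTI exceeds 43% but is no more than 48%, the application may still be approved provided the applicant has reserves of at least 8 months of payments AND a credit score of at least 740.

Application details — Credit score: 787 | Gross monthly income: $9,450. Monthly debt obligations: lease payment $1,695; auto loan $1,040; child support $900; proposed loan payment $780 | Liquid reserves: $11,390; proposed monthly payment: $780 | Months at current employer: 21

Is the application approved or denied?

Credit score 787 ≥ 660 (meets base)
Total debts = (1,695 + 1,040 + 900 + 780) = 4,415. DTI: 4,415 ÷ 9,450 = 46.7%, over the 43% base limit.
Reserves: 11,390 ÷ 780 = 14.6 months (meets 3-month minimum)
Employment 21 ≥ 6 months
46.7% falls in the override range (43%–48%), so the compensating-factor test applies.
Reserves 14.6 ≥ 8 months; credit score 787 ≥ 740.
Both override conditions satisfied; DTI exception granted.

Approved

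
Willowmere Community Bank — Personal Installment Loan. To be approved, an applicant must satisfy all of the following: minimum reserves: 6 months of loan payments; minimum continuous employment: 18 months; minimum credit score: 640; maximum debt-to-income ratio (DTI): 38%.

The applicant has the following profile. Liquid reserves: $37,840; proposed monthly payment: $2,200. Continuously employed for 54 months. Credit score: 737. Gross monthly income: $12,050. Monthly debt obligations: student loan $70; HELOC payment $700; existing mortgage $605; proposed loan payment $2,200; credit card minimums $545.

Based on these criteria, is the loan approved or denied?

Reserves = 37,840/2,200 = 17.2 months ≥ 6
Employment 54 ≥ 18 months
Credit score 737 ≥ 640 (meets)
Total monthly debts = (70 + 700 + 605 + 2,200 + 545) = 4,120. Debt-to-income = 4,120/12,050 = 34.2% — meets 38% limit
All criteria satisfied.

Approved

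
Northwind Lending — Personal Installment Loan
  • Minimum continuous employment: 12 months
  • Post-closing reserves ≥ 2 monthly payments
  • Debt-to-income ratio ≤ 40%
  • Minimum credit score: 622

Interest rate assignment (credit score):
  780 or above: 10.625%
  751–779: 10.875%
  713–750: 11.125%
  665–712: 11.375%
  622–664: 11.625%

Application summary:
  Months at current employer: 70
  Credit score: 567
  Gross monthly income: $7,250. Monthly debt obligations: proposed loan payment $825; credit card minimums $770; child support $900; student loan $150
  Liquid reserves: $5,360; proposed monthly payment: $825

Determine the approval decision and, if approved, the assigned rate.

Denied

Credit score 567 < 622 (below minimum)
Total monthly debts = (825 + 770 + 900 + 150) = 2,645. Debt-to-income = 2,645/7,250 = 36.5% — meets 40% limit
Reserves = 5,360/825 = 6.5 months ≥ 2
Employment 70 ≥ 12 months
Not all requirements met → denied.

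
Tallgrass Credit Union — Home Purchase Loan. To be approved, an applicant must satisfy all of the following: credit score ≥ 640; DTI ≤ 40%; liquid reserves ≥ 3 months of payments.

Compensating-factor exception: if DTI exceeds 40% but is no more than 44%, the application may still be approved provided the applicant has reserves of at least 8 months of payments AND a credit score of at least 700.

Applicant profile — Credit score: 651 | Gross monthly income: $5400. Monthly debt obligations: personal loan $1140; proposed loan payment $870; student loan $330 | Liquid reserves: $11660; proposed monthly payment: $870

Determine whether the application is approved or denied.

Credit score 651 ≥ 640 (meets base)
Total debts = (1,140 + 870 + 330) = 2,340. DTI = 2,340/5,400 = 43.3% > 40% — standard DTI limit exceeded.
Liquid reserves cover 11,660/870 = 13.4 months — ≥ 3 required
DTI 43.3% is within the 40%–44% exception band; checking compensating factors.
Reserves 13.4 ≥ 8 months; credit score 651 < 700.
Override conditions not both satisfied; exception does not apply.

Denied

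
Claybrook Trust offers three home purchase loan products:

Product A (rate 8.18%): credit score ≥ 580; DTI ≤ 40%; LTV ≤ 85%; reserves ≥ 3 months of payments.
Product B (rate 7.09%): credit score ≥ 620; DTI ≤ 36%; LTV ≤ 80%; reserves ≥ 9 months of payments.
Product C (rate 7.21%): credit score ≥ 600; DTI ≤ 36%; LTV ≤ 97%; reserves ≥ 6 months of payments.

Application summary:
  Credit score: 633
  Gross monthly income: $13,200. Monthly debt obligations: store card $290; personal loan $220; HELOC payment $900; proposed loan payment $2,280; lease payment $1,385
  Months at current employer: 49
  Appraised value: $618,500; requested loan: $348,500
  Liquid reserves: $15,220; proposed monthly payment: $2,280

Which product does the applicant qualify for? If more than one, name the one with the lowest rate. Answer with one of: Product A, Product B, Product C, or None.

Product A

Total debts = (290 + 220 + 900 + 2,280 + 1,385) = 5,075; DTI = 5,075/13,200 = 38.4%.
LTV = 348,500/618,500 = 56.3%.
Reserves = 15,220/2,280 = 6.7 months.
Product A: score 633 ≥ 580; DTI 38.4% ≤ 40%; LTV 56.3% ≤ 85%; reserves 6.7 ≥ 3 mo → qualifies.
Product B: score 633 ≥ 620; DTI 38.4% > 36%; LTV 56.3% ≤ 80%; reserves 6.7 < 9 mo → does not qualify.
Product C: score 633 ≥ 600; DTI 38.4% > 36%; LTV 56.3% ≤ 97%; reserves 6.7 ≥ 6 mo → does not qualify.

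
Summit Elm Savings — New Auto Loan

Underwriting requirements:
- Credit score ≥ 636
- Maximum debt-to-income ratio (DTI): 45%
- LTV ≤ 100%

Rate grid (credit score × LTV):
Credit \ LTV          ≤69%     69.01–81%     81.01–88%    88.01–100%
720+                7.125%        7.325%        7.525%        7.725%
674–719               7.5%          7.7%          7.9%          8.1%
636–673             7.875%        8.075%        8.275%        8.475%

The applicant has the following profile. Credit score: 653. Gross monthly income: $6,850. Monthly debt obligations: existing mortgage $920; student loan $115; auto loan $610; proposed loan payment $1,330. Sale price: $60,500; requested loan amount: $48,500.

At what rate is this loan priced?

Credit score 653 ≥ 636; Total monthly debts = (920 + 115 + 610 + 1,330) = 2,975. Debt-to-income = 2,975/6,850 = 43.4% — meets 45% limit
LTV = 48,500/60,500 = 80.2% ≤ 100%
Score 653 is in the 636–673 band; LTV 80.2% is in the 69.01–81% band → 8.075%.

8.075%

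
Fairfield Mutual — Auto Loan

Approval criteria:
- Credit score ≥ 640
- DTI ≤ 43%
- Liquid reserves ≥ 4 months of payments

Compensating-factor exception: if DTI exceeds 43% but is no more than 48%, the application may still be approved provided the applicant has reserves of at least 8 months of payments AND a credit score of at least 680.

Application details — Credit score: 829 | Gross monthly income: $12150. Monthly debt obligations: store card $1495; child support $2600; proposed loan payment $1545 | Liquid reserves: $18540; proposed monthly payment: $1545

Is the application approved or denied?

Approved

Credit score 829 ≥ 640 (meets base)
Total debts = (1,495 + 2,600 + 1,545) = 5,640. DTI = 5,640/12,150 = 46.4% > 43% — standard DTI limit exceeded.
Reserves = 18,540/1,545 = 12.0 months ≥ 4
DTI 46.4% is within the 43%–48% exception band; checking compensating factors.
Reserves 12.0 ≥ 8 months; credit score 829 ≥ 680.
Both compensating conditions met → exception applies.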